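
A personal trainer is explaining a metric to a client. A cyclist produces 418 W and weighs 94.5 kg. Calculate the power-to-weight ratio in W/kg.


P/W = power / mass
= 418 / 94.5
= 4.423 W/kg

4.423 W/kg


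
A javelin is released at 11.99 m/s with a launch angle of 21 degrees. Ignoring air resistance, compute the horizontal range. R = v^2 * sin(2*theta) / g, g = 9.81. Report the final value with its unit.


Launch speed squared = 143.7601
sin(2 * 21 deg) = 0.669131
Range = 143.7601 * 0.669131 / 9.81
= 9.806 m

9.806 m


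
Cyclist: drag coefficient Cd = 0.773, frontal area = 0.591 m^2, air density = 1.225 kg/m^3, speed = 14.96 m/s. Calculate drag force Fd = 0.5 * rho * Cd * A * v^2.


v^2 = 14.96^2 = 223.8016
Fd = 0.5 * 1.225 * 0.773 * 0.591 * 223.8016
= 62.623 N

62.623 N


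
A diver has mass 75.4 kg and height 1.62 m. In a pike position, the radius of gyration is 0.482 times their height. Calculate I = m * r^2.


r = 0.482 * 1.62 = 0.78084 m
I = m * r^2 = 75.4 * 0.609711 = 45.972 kg*m^2

45.972 kg*m^2


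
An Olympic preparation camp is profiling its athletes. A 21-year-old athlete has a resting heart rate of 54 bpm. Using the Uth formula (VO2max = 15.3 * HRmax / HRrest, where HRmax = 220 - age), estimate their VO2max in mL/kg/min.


HRmax = 220 - 21 = 199 bpm
Ratio = HRmax / HRrest = 199 / 54 = 3.6852
VO2max = 15.3 * 3.6852 = 56.38 mL/kg/min

56.38 mL/kg/min


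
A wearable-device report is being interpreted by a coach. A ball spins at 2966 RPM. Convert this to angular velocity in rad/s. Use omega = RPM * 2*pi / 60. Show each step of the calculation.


omega = 2966 * 2 * pi / 60
= 2966 * 6.28318531 / 60
= 18635.928 / 60
= 310.599 rad/s

310.599 rad/s


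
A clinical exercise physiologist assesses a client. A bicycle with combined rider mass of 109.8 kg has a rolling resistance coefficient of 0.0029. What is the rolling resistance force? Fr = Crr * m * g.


Fr = 0.0029 * 109.8 * 9.81
= 0.31842 * 9.81
= 3.124 N

3.124 N


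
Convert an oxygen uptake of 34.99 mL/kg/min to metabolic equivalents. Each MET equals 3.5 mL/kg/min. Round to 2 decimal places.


One MET = 3.5 mL/kg/min
Number of METs = 34.99 / 3.5
= 10.0 METs

10.0 METs


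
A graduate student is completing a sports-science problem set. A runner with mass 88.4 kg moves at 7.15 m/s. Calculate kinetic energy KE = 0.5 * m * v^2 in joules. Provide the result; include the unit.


v^2 = 7.15^2 = 51.1225
KE = 0.5 * 88.4 * 51.1225
= 2259.61 J

2259.61 J


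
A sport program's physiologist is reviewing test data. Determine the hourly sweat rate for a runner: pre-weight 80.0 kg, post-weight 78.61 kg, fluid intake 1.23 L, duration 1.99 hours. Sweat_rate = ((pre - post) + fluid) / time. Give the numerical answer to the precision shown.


Mass lost = 80.0 - 78.61 = 1.39 kg
Add fluid consumed: 1.39 + 1.23 = 2.62 L total sweat
Sweat rate = 2.62 / 1.99 = 1.317 L/h

1.317 L/h


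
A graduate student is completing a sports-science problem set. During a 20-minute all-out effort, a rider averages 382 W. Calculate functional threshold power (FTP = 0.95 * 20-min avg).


FTP = 0.95 * 382
= 362.9 W

362.9 W


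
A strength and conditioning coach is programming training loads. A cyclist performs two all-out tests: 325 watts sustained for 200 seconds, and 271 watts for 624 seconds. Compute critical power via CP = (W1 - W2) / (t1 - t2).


W1 = P1 * t1 = 325 * 200 = 65000 J
W2 = P2 * t2 = 271 * 624 = 169104 J
CP = (65000 - 169104) / (200 - 624)
= 245.53 W

245.53 W


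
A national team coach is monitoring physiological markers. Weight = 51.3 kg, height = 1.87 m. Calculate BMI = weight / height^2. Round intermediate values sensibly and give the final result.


height^2 = 1.87^2 = 3.4969
BMI = 51.3 / 3.4969 = 14.67 kg/m^2

14.67 kg/m^2


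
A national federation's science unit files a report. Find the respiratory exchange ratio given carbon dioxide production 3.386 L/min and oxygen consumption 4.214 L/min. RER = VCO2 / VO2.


VCO2 = 3.386 L/min
VO2 = 4.214 L/min
RER = 3.386 / 4.214 = 0.8035

0.8035


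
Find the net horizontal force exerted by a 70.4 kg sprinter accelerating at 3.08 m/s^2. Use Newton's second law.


Newton's second law: F = m * a
F = 70.4 * 3.08 = 216.83 N

216.83 N


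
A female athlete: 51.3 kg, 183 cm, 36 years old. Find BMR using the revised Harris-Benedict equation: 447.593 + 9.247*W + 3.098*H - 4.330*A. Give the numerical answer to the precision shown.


Intercept = 447.593
Weight contribution = 9.247 * 51.3 = 474.3711
Height contribution = 3.098 * 183 = 566.934
Age contribution = 4.33 * 36 = 155.88
BMR = 447.593 + 474.3711 + 566.934 - 155.88
= 1333.02 kcal/day

1333.02 kcal/day


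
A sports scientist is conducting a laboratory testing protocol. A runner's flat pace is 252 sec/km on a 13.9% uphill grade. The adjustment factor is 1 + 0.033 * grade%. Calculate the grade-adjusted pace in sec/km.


Factor = 1 + 0.033 * 13.9 = 1.4587
Adjusted pace = 252 * 1.4587
= 367.59 sec/km

367.59 s/km


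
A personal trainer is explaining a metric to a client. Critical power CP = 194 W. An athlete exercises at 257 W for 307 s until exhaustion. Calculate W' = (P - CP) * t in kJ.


P - CP = 257 - 194 = 63 W
W' = 63 * 307 = 19341 J
= 19341 / 1000 = 19.341 kJ

19.341 kJ


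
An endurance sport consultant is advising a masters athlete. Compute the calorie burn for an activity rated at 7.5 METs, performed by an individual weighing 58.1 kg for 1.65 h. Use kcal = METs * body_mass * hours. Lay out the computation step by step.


Product of METs and mass = 7.5 * 58.1 = 435.75
Total kcal = 435.75 * 1.65 = 718.99 kcal

718.99 kcal


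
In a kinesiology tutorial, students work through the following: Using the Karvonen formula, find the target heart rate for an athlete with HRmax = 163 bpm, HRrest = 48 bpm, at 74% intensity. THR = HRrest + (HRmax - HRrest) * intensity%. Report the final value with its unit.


HRR = 163 - 48 = 115
THR = 48 + 115 * 0.74
= 48 + 85.1
= 133.1 bpm

133.1 bpm


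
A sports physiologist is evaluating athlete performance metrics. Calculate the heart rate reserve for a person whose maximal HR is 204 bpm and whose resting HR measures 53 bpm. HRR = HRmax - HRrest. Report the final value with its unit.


HRmax = 204 bpm
HRrest = 53 bpm
HRR = 204 - 53 = 151 bpm

151 bpm


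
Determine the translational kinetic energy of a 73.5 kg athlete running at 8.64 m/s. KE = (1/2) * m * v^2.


KE = 0.5 * m * v^2
= 0.5 * 73.5 * 8.64^2
= 0.5 * 73.5 * 74.6496
= 2743.37 J

2743.37 J


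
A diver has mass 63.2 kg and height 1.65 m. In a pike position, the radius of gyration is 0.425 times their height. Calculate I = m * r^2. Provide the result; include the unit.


r = 0.425 * 1.65 = 0.70125 m
I = m * r^2 = 63.2 * 0.491752 = 31.079 kg*m^2

31.079 kg*m^2


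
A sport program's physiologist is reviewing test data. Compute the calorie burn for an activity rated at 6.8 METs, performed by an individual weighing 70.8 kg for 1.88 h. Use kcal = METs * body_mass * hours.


Product of METs and mass = 6.8 * 70.8 = 481.44
Total kcal = 481.44 * 1.88 = 905.11 kcal

905.11 kcal


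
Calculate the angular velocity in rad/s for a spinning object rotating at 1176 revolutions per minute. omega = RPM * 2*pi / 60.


omega = RPM * 2*pi / 60
= 1176 * 6.28318531 / 60
= 123.15 rad/s

123.15 rad/s


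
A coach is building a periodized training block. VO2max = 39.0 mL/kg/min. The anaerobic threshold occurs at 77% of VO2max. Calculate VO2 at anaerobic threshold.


AT fraction = 77 / 100 = 0.77
AT VO2 = 39.0 * 0.77
= 30.03 mL/kg/min

30.03 mL/kg/min


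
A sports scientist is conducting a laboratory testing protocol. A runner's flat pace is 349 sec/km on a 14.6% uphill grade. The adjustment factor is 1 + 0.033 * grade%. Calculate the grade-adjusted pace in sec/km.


Factor = 1 + 0.033 * 14.6 = 1.4818
Adjusted pace = 349 * 1.4818
= 517.15 sec/km

517.15 s/km


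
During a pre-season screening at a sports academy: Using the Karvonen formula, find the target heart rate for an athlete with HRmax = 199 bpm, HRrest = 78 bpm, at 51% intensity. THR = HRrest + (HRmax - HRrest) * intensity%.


HRR = 199 - 78 = 121
THR = 78 + 121 * 0.51
= 78 + 61.71
= 139.71 bpm

139.71 bpm


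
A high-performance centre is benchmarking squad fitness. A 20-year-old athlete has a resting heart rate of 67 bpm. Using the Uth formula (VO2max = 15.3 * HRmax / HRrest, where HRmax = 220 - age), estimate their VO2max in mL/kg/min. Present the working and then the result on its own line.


HRmax = 220 - 20 = 200 bpm
Ratio = HRmax / HRrest = 200 / 67 = 2.9851
VO2max = 15.3 * 2.9851 = 45.67 mL/kg/min

45.67 mL/kg/min


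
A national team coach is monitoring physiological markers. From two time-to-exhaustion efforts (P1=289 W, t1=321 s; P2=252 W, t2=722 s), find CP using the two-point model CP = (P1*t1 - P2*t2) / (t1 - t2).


Work in trial 1 = 92769 J
Work in trial 2 = 181944 J
Delta work = -89175 J
Delta time = -401 s
CP = -89175 / -401 = 222.38 W

222.38 W


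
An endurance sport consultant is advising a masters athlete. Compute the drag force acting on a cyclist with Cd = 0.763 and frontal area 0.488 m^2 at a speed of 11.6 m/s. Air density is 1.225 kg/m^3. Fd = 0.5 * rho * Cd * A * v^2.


Step 1: v^2 = 134.56
Step 2: Fd = 0.5 * 1.225 * 0.763 * 0.488 * 134.56
= 30.688 N

30.688 N


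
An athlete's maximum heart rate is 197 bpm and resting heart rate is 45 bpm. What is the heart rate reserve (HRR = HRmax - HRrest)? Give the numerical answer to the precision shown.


HRR = HRmax - HRrest
= 197 - 45
= 152 bpm

152 bpm


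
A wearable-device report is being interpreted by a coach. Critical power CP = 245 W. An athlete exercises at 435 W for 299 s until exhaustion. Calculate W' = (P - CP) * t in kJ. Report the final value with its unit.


P - CP = 435 - 245 = 190 W
W' = 190 * 299 = 56810 J
= 56810 / 1000 = 56.81 kJ

56.81 kJ


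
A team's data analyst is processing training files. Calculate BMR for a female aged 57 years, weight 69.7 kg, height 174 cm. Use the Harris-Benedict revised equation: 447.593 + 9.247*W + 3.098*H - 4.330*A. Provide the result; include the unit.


Substituting values:
W term = 9.247 * 69.7 = 644.5159
H term = 3.098 * 174 = 539.052
A term = 4.330 * 57 = 246.81
BMR = 1384.35 kcal/day

1384.35 kcal/day


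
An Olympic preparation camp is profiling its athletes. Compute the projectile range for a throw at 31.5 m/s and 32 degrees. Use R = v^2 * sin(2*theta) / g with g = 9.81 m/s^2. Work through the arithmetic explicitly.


Two times the angle = 64 degrees
sin(64) = 0.898794
R = 992.25 * 0.898794 / 9.81 = 90.91 m

90.91 m


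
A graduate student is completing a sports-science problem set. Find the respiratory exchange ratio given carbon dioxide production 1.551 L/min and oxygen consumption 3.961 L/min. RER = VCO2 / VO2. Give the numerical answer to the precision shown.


VCO2 = 1.551 L/min
VO2 = 3.961 L/min
RER = 1.551 / 3.961 = 0.3916

0.3916


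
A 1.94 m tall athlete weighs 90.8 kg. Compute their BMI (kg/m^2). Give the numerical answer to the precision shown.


height^2 = 3.7636 m^2
BMI = 90.8 / 3.7636 = 24.13 kg/m^2

24.13 kg/m^2


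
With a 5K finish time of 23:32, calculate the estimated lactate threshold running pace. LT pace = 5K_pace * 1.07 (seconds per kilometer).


Race duration = 1412 s for 5 km
Average pace = 1412 / 5 = 282.4 s/km
LT pace = 282.4 * 1.07
= 302.17 s/km

302.17 s/km


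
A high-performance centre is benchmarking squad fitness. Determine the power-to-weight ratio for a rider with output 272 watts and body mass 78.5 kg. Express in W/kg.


P/W = 272 / 78.5 = 3.465 W/kg

3.465 W/kg


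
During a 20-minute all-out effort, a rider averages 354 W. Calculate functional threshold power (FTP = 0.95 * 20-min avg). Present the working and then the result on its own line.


FTP = 0.95 * 354
= 336.3 W

336.3 W


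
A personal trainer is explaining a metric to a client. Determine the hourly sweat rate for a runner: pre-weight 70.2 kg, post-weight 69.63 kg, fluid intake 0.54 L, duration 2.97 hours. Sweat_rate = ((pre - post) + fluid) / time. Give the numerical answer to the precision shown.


Mass lost = 70.2 - 69.63 = 0.57 kg
Add fluid consumed: 0.57 + 0.54 = 1.11 L total sweat
Sweat rate = 1.11 / 2.97 = 0.374 L/h

0.374 L/h


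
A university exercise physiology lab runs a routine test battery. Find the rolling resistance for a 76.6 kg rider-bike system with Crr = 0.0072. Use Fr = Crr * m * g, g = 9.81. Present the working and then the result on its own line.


m * g = 76.6 * 9.81 = 751.446 N
Fr = 0.0072 * 751.446 = 5.41 N

5.41 N


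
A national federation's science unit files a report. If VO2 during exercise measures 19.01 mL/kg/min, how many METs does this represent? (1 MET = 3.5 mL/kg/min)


METs = VO2 / 3.5 = 19.01 / 3.5 = 5.43

5.43 METs


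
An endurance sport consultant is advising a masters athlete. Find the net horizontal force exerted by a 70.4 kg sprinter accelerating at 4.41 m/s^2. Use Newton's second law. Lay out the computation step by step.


Newton's second law: F = m * a
F = 70.4 * 4.41 = 310.46 N

310.46 N


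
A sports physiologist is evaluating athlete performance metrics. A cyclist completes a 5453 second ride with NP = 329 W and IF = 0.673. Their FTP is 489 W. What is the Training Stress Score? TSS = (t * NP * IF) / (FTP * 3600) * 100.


t * NP * IF = 5453 * 329 * 0.673 = 1207386.901
FTP * 3600 = 1760400
TSS = (1207386.901 / 1760400) * 100 = 68.59

68.59 TSS


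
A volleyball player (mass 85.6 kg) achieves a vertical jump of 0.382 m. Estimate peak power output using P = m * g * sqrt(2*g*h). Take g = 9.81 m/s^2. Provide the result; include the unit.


2 * g * h = 2 * 9.81 * 0.382 = 7.49484
sqrt(7.49484) = 2.737671 m/s
P = 85.6 * 9.81 * 2.737671 = 2298.92 W

2298.92 W


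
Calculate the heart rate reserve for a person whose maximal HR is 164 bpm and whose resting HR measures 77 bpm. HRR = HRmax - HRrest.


HRmax = 164 bpm
HRrest = 77 bpm
HRR = 164 - 77 = 87 bpm

87 bpm


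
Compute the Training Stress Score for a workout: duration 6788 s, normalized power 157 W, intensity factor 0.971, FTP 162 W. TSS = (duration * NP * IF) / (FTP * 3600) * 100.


Product = 6788 * 157 * 0.971 = 1034810.236
Base = 162 * 3600 = 583200
TSS = 1034810.236 / 583200 * 100 = 177.44

177.44 TSS


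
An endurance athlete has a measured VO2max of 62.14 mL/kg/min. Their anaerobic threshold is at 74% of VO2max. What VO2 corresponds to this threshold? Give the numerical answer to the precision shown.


Anaerobic threshold VO2 = VO2max * 74%
= 62.14 * 0.74
= 45.98 mL/kg/min

45.98 mL/kg/min


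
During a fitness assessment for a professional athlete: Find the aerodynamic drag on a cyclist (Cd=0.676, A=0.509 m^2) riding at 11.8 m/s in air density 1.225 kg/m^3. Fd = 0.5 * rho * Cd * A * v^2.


Fd = 0.5 * 1.225 * 0.676 * 0.509 * 11.8^2
= 0.5 * 1.225 * 0.676 * 0.509 * 139.24
= 29.345 N

29.345 N


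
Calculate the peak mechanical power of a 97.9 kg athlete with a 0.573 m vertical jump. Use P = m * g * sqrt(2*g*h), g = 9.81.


First, sqrt(2gh) = sqrt(2 * 9.81 * 0.573)
= sqrt(11.24226) = 3.352948 m/s
Power = 97.9 * 9.81 * 3.352948 = 3220.17 W

3220.17 W


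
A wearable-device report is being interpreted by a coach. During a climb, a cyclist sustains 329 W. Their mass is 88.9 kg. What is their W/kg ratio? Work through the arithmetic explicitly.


Power-to-weight = 329 W / 88.9 kg
= 3.701 W/kg

3.701 W/kg


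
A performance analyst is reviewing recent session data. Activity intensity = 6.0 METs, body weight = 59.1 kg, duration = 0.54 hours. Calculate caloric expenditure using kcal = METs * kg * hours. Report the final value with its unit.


kcal = 6.0 * 59.1 * 0.54
= 354.6 * 0.54
= 191.48 kcal

191.48 kcal


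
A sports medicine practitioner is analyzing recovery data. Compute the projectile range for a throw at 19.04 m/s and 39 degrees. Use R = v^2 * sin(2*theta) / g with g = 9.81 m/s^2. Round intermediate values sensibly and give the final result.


Two times the angle = 78 degrees
sin(78) = 0.978148
R = 362.5216 * 0.978148 / 9.81 = 36.147 m

36.147 m


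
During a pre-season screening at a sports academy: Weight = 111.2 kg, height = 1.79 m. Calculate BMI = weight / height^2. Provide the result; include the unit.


height^2 = 1.79^2 = 3.2041
BMI = 111.2 / 3.2041 = 34.71 kg/m^2

34.71 kg/m^2


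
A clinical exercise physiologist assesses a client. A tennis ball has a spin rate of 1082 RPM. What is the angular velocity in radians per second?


Convert RPM to rad/s: multiply by 2*pi and divide by 60
omega = 1082 * 2 * pi / 60
= 113.307 rad/s

113.307 rad/s


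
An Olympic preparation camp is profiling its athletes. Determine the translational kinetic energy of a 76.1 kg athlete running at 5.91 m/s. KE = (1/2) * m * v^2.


KE = 0.5 * m * v^2
= 0.5 * 76.1 * 5.91^2
= 0.5 * 76.1 * 34.9281
= 1329.01 J

1329.01 J


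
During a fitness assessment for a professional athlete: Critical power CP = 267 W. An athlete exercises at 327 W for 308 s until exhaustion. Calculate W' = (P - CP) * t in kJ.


P - CP = 327 - 267 = 60 W
W' = 60 * 308 = 18480 J
= 18480 / 1000 = 18.48 kJ

18.48 kJ


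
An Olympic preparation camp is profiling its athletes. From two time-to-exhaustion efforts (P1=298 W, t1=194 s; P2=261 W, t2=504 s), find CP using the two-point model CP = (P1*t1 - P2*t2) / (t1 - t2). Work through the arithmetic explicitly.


Work in trial 1 = 57812 J
Work in trial 2 = 131544 J
Delta work = -73732 J
Delta time = -310 s
CP = -73732 / -310 = 237.85 W

237.85 W


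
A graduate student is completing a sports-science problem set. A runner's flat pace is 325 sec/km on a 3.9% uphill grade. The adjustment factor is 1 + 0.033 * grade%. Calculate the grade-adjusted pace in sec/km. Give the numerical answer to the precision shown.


Factor = 1 + 0.033 * 3.9 = 1.1287
Adjusted pace = 325 * 1.1287
= 366.83 sec/km

366.83 s/km


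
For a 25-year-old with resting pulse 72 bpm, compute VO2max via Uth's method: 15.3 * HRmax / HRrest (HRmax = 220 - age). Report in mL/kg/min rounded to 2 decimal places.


Step 1: HRmax = 220 - 25 = 195 bpm
Step 2: Ratio = 195 / 72 = 2.7083
Step 3: VO2max = 15.3 * 2.7083 = 41.44 mL/kg/min

41.44 mL/kg/min


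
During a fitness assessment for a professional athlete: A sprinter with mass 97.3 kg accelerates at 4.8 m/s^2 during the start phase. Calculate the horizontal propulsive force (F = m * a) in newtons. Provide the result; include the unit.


F = m * a
= 97.3 * 4.8
= 467.04 N

467.04 N


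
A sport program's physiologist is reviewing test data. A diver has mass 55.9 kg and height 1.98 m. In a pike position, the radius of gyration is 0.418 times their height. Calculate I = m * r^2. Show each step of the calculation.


r = 0.418 * 1.98 = 0.82764 m
I = m * r^2 = 55.9 * 0.684988 = 38.291 kg*m^2

38.291 kg*m^2


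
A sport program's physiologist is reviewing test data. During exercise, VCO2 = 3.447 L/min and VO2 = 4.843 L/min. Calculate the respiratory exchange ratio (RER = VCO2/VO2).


RER = VCO2 / VO2
= 3.447 / 4.843
= 0.7117

0.7117


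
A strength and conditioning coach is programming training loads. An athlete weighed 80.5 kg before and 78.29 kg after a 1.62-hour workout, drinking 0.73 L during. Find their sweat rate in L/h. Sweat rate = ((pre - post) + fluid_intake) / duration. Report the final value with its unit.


Body mass change = 2.21 kg
Total sweat loss = 2.21 + 0.73 = 2.94 L
Rate = 2.94 / 1.62 = 1.815 L/h

1.815 L/h


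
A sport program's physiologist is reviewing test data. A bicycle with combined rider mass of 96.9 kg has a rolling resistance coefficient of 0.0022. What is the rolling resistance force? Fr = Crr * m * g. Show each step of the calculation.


Fr = 0.0022 * 96.9 * 9.81
= 0.21318 * 9.81
= 2.091 N

2.091 N


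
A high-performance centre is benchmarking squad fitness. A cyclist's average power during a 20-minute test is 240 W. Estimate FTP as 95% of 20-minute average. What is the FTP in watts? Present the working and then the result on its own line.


FTP = 20-min power * 0.95
= 240 * 0.95
= 228.0 W

228.0 W


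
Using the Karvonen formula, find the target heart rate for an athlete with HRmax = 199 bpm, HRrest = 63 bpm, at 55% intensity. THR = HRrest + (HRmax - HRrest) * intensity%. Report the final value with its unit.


HRR = 199 - 63 = 136
THR = 63 + 136 * 0.55
= 63 + 74.8
= 137.8 bpm

137.8 bpm


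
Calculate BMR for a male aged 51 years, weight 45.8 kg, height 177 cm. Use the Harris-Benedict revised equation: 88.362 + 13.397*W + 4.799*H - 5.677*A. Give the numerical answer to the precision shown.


Substituting values:
W term = 13.397 * 45.8 = 613.5826
H term = 4.799 * 177 = 849.423
A term = 5.677 * 51 = 289.527
BMR = 1261.84 kcal/day

1261.84 kcal/day


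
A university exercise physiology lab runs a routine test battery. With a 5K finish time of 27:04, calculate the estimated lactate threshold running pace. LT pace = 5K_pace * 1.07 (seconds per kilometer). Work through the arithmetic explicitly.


Race duration = 1624 s for 5 km
Average pace = 1624 / 5 = 324.8 s/km
LT pace = 324.8 * 1.07
= 347.54 s/km

347.54 s/km


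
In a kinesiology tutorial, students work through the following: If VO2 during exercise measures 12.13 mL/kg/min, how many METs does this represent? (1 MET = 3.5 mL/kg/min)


METs = VO2 / 3.5 = 12.13 / 3.5 = 3.47

3.47 METs


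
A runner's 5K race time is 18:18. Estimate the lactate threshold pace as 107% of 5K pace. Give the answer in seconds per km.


Total race time = 18*60 + 18 = 1098 seconds
5K pace = 1098 / 5 = 219.6 sec/km
LT pace = 219.6 * 1.07 = 234.97 sec/km

234.97 s/km


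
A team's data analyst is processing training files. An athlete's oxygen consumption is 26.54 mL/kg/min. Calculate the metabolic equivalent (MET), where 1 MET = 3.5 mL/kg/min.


MET = VO2 / 3.5
= 26.54 / 3.5
= 7.58 METs

7.58 METs


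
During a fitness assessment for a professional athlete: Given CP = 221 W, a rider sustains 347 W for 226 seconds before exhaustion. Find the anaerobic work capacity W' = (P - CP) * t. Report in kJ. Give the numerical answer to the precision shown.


Excess power = 347 - 221 = 126 W
Work above CP = 126 * 226 = 28476 J
W' = 28.476 kJ

28.476 kJ


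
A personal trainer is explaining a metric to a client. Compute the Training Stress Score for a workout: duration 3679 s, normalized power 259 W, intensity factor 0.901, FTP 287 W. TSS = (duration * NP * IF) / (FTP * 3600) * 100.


Product = 3679 * 259 * 0.901 = 858527.761
Base = 287 * 3600 = 1033200
TSS = 858527.761 / 1033200 * 100 = 83.09

83.09 TSS


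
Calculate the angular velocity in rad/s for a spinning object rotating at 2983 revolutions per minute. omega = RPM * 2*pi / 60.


omega = RPM * 2*pi / 60
= 2983 * 6.28318531 / 60
= 312.379 rad/s

312.379 rad/s


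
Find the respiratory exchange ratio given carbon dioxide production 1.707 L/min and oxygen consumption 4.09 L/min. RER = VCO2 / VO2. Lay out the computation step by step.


VCO2 = 1.707 L/min
VO2 = 4.09 L/min
RER = 1.707 / 4.09 = 0.4174

0.4174


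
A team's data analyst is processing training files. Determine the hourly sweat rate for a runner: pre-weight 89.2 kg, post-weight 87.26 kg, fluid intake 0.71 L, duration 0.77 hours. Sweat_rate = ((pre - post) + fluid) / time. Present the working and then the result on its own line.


Mass lost = 89.2 - 87.26 = 1.94 kg
Add fluid consumed: 1.94 + 0.71 = 2.65 L total sweat
Sweat rate = 2.65 / 0.77 = 3.442 L/h

3.442 L/h


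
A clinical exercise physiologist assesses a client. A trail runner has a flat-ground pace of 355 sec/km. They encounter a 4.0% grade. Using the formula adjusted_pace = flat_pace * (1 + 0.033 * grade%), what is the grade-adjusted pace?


Grade factor = 1 + 0.033 * 4.0 = 1.132
Adjusted = 355 * 1.132 = 401.86 sec/km

401.86 s/km


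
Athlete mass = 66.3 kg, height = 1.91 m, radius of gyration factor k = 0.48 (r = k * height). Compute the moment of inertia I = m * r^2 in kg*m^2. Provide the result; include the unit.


r = k * height = 0.48 * 1.91 = 0.9168 m
r^2 = 0.9168^2 = 0.840522
I = 66.3 * 0.840522 = 55.727 kg*m^2

55.727 kg*m^2


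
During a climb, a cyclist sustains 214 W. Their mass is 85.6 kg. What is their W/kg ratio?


Power-to-weight = 214 W / 85.6 kg
= 2.5 W/kg

2.5 W/kg


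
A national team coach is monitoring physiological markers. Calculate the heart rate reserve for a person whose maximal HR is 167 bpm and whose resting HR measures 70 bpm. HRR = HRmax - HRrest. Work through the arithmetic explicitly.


HRmax = 167 bpm
HRrest = 70 bpm
HRR = 167 - 70 = 97 bpm

97 bpm


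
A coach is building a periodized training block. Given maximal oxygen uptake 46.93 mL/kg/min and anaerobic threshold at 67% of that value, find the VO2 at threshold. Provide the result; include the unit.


Percentage as decimal = 0.67
VO2 at AT = 46.93 * 0.67 = 31.44 mL/kg/min

31.44 mL/kg/min


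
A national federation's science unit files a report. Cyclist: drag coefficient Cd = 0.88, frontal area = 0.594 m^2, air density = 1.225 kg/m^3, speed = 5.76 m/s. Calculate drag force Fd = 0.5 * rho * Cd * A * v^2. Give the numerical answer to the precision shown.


v^2 = 5.76^2 = 33.1776
Fd = 0.5 * 1.225 * 0.88 * 0.594 * 33.1776
= 10.622 N

10.622 N


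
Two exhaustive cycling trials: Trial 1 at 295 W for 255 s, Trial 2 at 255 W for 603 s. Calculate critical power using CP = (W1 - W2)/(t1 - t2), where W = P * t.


W1 = 295 * 255 = 75225 J
W2 = 255 * 603 = 153765 J
CP = (75225 - 153765) / (255 - 603)
= -78540 / -348
= 225.69 W

225.69 W


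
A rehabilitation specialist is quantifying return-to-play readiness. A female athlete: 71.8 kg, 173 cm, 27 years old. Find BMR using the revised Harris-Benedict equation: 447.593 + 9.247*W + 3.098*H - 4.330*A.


Intercept = 447.593
Weight contribution = 9.247 * 71.8 = 663.9346
Height contribution = 3.098 * 173 = 535.954
Age contribution = 4.33 * 27 = 116.91
BMR = 447.593 + 663.9346 + 535.954 - 116.91
= 1530.57 kcal/day

1530.57 kcal/day


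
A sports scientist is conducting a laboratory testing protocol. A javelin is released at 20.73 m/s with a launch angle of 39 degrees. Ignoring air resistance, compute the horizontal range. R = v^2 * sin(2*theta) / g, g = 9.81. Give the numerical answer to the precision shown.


Launch speed squared = 429.7329
sin(2 * 39 deg) = 0.978148
Range = 429.7329 * 0.978148 / 9.81
= 42.848 m

42.848 m


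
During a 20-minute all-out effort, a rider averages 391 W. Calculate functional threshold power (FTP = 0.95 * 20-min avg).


FTP = 0.95 * 391
= 371.45 W

371.45 W


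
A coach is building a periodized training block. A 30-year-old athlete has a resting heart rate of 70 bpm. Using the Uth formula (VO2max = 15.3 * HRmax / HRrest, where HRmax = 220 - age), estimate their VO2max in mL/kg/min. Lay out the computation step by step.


HRmax = 220 - 30 = 190 bpm
Ratio = HRmax / HRrest = 190 / 70 = 2.7143
VO2max = 15.3 * 2.7143 = 41.53 mL/kg/min

41.53 mL/kg/min


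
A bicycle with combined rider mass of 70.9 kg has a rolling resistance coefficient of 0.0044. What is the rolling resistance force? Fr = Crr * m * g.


Fr = 0.0044 * 70.9 * 9.81
= 0.31196 * 9.81
= 3.06 N

3.06 N


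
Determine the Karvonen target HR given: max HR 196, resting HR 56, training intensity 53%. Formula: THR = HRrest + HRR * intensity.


HRR = HRmax - HRrest = 196 - 56 = 140
THR = 56 + 140 * 0.53
= 130.2 bpm

130.2 bpm


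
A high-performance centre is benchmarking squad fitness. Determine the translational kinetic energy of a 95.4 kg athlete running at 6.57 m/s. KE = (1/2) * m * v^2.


KE = 0.5 * m * v^2
= 0.5 * 95.4 * 6.57^2
= 0.5 * 95.4 * 43.1649
= 2058.97 J

2058.97 J


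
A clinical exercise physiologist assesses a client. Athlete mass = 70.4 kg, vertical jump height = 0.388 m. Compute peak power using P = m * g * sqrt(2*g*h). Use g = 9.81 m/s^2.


sqrt(2 * 9.81 * 0.388) = sqrt(7.61256) = 2.759087 m/s
P = 70.4 * 9.81 * 2.759087
= 1905.49 W

1905.49 W


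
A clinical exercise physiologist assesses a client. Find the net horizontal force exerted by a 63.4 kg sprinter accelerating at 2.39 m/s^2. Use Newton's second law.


Newton's second law: F = m * a
F = 63.4 * 2.39 = 151.53 N

151.53 N


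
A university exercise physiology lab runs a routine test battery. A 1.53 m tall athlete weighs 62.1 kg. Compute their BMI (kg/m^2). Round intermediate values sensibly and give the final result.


height^2 = 2.3409 m^2
BMI = 62.1 / 2.3409 = 26.53 kg/m^2

26.53 kg/m^2


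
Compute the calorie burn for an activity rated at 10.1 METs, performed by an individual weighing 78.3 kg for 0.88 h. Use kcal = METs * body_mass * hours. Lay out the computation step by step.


Product of METs and mass = 10.1 * 78.3 = 790.83
Total kcal = 790.83 * 0.88 = 695.93 kcal

695.93 kcal


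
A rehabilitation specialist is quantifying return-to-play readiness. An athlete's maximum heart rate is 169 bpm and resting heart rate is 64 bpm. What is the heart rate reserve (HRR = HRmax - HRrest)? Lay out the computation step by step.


HRR = HRmax - HRrest
= 169 - 64
= 105 bpm

105 bpm


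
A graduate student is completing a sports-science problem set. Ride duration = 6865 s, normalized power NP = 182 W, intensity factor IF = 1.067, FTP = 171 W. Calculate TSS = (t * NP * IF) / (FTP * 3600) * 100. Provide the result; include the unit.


Numerator = 6865 * 182 * 1.067 = 1333141.81
Denominator = 171 * 3600 = 615600
TSS = 1333141.81 / 615600 * 100
= 216.56

216.56 TSS


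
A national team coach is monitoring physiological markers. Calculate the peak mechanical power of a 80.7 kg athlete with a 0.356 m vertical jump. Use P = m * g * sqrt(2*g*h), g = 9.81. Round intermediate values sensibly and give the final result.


First, sqrt(2gh) = sqrt(2 * 9.81 * 0.356)
= sqrt(6.98472) = 2.642862 m/s
Power = 80.7 * 9.81 * 2.642862 = 2092.27 W

2092.27 W


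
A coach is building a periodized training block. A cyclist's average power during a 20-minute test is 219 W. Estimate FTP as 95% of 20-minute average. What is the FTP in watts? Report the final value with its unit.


FTP = 20-min power * 0.95
= 219 * 0.95
= 208.05 W

208.05 W


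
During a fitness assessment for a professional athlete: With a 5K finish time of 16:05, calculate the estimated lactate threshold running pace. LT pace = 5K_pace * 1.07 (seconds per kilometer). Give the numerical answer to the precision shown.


Race duration = 965 s for 5 km
Average pace = 965 / 5 = 193.0 s/km
LT pace = 193.0 * 1.07
= 206.51 s/km

206.51 s/km


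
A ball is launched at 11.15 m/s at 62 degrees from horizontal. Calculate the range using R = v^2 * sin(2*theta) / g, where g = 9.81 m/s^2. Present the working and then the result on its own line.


sin(2 * 62) = sin(124) = 0.829038
v^2 = 11.15^2 = 124.3225
R = 124.3225 * 0.829038 / 9.81
= 10.506 m

10.506 m


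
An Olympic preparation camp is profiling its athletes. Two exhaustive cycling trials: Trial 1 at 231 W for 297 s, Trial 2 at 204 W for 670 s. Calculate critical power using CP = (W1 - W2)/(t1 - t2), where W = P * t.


W1 = 231 * 297 = 68607 J
W2 = 204 * 670 = 136680 J
CP = (68607 - 136680) / (297 - 670)
= -68073 / -373
= 182.5 W

182.5 W


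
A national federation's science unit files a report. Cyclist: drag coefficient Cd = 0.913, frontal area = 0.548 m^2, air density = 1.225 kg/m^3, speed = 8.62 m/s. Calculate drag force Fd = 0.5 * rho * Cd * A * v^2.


v^2 = 8.62^2 = 74.3044
Fd = 0.5 * 1.225 * 0.913 * 0.548 * 74.3044
= 22.77 N

22.77 N


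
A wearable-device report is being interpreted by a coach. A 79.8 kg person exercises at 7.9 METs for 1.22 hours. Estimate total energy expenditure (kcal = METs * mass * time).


Energy = METs * mass(kg) * time(h)
= 7.9 * 79.8 * 1.22
= 769.11 kcal

769.11 kcal


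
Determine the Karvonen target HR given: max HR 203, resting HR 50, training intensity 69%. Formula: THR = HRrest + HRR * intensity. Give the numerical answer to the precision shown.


HRR = HRmax - HRrest = 203 - 50 = 153
THR = 50 + 153 * 0.69
= 155.57 bpm

155.57 bpm


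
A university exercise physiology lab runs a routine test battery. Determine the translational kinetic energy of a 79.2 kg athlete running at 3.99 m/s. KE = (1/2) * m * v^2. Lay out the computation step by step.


KE = 0.5 * m * v^2
= 0.5 * 79.2 * 3.99^2
= 0.5 * 79.2 * 15.9201
= 630.44 J

630.44 J


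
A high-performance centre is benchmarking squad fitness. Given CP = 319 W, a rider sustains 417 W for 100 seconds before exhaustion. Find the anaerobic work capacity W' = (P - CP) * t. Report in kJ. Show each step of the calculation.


Excess power = 417 - 319 = 98 W
Work above CP = 98 * 100 = 9800 J
W' = 9.8 kJ

9.8 kJ


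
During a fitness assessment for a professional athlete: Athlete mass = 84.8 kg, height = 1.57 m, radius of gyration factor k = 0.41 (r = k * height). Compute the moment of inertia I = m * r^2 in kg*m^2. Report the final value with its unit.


r = k * height = 0.41 * 1.57 = 0.6437 m
r^2 = 0.6437^2 = 0.41435
I = 84.8 * 0.41435 = 35.137 kg*m^2

35.137 kg*m^2


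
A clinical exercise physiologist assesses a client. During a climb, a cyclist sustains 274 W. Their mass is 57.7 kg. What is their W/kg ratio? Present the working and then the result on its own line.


Power-to-weight = 274 W / 57.7 kg
= 4.749 W/kg

4.749 W/kg


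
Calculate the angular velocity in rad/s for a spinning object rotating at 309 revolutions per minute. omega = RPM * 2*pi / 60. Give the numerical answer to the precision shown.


omega = RPM * 2*pi / 60
= 309 * 6.28318531 / 60
= 32.358 rad/s

32.358 rad/s


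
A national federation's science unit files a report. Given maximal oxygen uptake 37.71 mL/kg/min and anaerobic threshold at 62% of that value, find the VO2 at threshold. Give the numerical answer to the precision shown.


Percentage as decimal = 0.62
VO2 at AT = 37.71 * 0.62 = 23.38 mL/kg/min

23.38 mL/kg/min


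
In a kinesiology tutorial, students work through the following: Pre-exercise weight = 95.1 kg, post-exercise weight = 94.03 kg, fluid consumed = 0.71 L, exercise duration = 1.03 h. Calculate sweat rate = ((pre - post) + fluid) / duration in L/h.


Weight loss = 95.1 - 94.03 = 1.07 kg (approx L)
Total sweat = 1.07 + 0.71 = 1.78 L
Sweat rate = 1.78 / 1.03 = 1.728 L/h

1.728 L/h


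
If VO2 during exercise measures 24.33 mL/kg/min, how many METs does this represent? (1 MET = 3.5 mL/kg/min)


METs = VO2 / 3.5 = 24.33 / 3.5 = 6.95

6.95 METs


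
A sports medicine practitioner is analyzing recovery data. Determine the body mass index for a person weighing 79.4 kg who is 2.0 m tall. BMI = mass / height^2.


BMI = mass / height^2
= 79.4 / 2.0^2
= 79.4 / 4.0
= 19.85 kg/m^2

19.85 kg/m^2


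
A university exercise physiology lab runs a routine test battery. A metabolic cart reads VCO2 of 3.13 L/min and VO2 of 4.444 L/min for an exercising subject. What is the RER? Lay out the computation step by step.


RER = VCO2 / VO2 = 3.13 / 4.444 = 0.7043

0.7043


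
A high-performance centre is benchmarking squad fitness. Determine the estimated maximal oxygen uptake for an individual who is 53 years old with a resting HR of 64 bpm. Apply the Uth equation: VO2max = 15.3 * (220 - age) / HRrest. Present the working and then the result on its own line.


HRmax = 220 - 53 = 167
VO2max = 15.3 * (167 / 64)
= 15.3 * 2.6094
= 39.92 mL/kg/min

39.92 mL/kg/min


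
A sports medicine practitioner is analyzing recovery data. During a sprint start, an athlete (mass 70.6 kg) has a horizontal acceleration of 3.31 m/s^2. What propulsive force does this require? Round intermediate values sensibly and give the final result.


Propulsive force = mass * acceleration
= 70.6 kg * 3.31 m/s^2
= 233.69 N

233.69 N


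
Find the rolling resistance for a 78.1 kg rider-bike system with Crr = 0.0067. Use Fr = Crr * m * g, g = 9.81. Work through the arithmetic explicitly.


m * g = 78.1 * 9.81 = 766.161 N
Fr = 0.0067 * 766.161 = 5.133 N

5.133 N


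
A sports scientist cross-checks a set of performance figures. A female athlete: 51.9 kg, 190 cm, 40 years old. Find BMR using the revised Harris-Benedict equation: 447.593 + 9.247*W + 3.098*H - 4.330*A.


Intercept = 447.593
Weight contribution = 9.247 * 51.9 = 479.9193
Height contribution = 3.098 * 190 = 588.62
Age contribution = 4.33 * 40 = 173.2
BMR = 447.593 + 479.9193 + 588.62 - 173.2
= 1342.93 kcal/day

1342.93 kcal/day


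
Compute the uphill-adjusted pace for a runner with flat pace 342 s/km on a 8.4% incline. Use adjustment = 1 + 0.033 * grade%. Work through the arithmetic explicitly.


Adjustment factor = 1 + 0.033 * 8.4 = 1.2772
Grade-adjusted pace = 342 * 1.2772 = 436.8 s/km

436.8 s/km


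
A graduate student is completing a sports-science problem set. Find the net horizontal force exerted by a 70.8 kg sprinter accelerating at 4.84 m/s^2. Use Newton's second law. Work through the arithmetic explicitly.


Newton's second law: F = m * a
F = 70.8 * 4.84 = 342.67 N

342.67 N


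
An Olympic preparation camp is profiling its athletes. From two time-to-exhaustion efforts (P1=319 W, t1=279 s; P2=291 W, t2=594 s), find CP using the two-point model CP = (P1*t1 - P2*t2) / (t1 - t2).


Work in trial 1 = 89001 J
Work in trial 2 = 172854 J
Delta work = -83853 J
Delta time = -315 s
CP = -83853 / -315 = 266.2 W

266.2 W


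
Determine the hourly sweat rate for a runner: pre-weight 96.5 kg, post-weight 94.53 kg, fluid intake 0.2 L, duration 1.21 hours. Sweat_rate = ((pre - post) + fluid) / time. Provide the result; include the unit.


Mass lost = 96.5 - 94.53 = 1.97 kg
Add fluid consumed: 1.97 + 0.2 = 2.17 L total sweat
Sweat rate = 2.17 / 1.21 = 1.793 L/h

1.793 L/h


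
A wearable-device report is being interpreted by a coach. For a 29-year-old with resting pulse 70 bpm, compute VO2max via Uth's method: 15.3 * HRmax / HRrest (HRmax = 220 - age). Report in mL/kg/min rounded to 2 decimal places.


Step 1: HRmax = 220 - 29 = 191 bpm
Step 2: Ratio = 191 / 70 = 2.7286
Step 3: VO2max = 15.3 * 2.7286 = 41.75 mL/kg/min

41.75 mL/kg/min


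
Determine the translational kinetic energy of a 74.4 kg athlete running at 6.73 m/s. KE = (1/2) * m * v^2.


KE = 0.5 * m * v^2
= 0.5 * 74.4 * 6.73^2
= 0.5 * 74.4 * 45.2929
= 1684.9 J

1684.9 J


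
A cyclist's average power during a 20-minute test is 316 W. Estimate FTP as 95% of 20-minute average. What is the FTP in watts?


FTP = 20-min power * 0.95
= 316 * 0.95
= 300.2 W

300.2 W


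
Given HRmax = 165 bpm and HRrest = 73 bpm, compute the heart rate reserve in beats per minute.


Heart rate reserve = maximum HR minus resting HR
HRR = 165 - 73 = 92 bpm

92 bpm


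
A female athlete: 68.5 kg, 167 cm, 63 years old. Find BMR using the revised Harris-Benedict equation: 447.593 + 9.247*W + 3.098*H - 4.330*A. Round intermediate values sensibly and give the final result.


Intercept = 447.593
Weight contribution = 9.247 * 68.5 = 633.4195
Height contribution = 3.098 * 167 = 517.366
Age contribution = 4.33 * 63 = 272.79
BMR = 447.593 + 633.4195 + 517.366 - 272.79
= 1325.59 kcal/day

1325.59 kcal/day


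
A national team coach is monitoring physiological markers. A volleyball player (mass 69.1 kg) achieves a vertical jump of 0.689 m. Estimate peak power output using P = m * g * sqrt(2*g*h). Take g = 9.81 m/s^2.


2 * g * h = 2 * 9.81 * 0.689 = 13.51818
sqrt(13.51818) = 3.676708 m/s
P = 69.1 * 9.81 * 3.676708 = 2492.33 W

2492.33 W


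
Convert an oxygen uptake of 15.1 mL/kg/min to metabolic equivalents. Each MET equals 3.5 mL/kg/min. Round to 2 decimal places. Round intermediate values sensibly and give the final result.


One MET = 3.5 mL/kg/min
Number of METs = 15.1 / 3.5
= 4.31 METs

4.31 METs
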